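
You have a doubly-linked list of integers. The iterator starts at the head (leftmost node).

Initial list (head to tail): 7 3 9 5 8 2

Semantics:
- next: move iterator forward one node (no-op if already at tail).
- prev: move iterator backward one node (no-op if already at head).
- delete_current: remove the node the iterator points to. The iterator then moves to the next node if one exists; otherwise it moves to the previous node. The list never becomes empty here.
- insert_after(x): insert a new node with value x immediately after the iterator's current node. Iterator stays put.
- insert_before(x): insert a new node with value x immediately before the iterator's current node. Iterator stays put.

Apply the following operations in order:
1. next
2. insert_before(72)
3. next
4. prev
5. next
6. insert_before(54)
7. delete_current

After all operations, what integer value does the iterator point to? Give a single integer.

After 1 (next): list=[7, 3, 9, 5, 8, 2] cursor@3
After 2 (insert_before(72)): list=[7, 72, 3, 9, 5, 8, 2] cursor@3
After 3 (next): list=[7, 72, 3, 9, 5, 8, 2] cursor@9
After 4 (prev): list=[7, 72, 3, 9, 5, 8, 2] cursor@3
After 5 (next): list=[7, 72, 3, 9, 5, 8, 2] cursor@9
After 6 (insert_before(54)): list=[7, 72, 3, 54, 9, 5, 8, 2] cursor@9
After 7 (delete_current): list=[7, 72, 3, 54, 5, 8, 2] cursor@5

Answer: 5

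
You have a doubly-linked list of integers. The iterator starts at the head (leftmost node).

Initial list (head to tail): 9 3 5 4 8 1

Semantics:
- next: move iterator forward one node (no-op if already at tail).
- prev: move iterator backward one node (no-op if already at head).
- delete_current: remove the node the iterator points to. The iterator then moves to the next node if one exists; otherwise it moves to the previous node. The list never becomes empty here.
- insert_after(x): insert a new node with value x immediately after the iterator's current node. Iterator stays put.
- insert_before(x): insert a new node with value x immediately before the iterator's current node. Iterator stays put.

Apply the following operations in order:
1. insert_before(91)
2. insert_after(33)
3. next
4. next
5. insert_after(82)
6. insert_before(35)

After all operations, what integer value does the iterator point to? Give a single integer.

After 1 (insert_before(91)): list=[91, 9, 3, 5, 4, 8, 1] cursor@9
After 2 (insert_after(33)): list=[91, 9, 33, 3, 5, 4, 8, 1] cursor@9
After 3 (next): list=[91, 9, 33, 3, 5, 4, 8, 1] cursor@33
After 4 (next): list=[91, 9, 33, 3, 5, 4, 8, 1] cursor@3
After 5 (insert_after(82)): list=[91, 9, 33, 3, 82, 5, 4, 8, 1] cursor@3
After 6 (insert_before(35)): list=[91, 9, 33, 35, 3, 82, 5, 4, 8, 1] cursor@3

Answer: 3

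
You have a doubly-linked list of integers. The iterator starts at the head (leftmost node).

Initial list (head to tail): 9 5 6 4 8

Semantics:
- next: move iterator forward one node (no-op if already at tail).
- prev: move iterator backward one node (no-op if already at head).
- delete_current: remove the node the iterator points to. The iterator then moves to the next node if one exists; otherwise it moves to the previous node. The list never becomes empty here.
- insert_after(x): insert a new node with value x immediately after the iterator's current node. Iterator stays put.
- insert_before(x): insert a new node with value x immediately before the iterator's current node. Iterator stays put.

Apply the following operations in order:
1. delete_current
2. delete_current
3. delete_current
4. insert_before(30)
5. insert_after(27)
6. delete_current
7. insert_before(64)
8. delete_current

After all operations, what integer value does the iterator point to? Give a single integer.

After 1 (delete_current): list=[5, 6, 4, 8] cursor@5
After 2 (delete_current): list=[6, 4, 8] cursor@6
After 3 (delete_current): list=[4, 8] cursor@4
After 4 (insert_before(30)): list=[30, 4, 8] cursor@4
After 5 (insert_after(27)): list=[30, 4, 27, 8] cursor@4
After 6 (delete_current): list=[30, 27, 8] cursor@27
After 7 (insert_before(64)): list=[30, 64, 27, 8] cursor@27
After 8 (delete_current): list=[30, 64, 8] cursor@8

Answer: 8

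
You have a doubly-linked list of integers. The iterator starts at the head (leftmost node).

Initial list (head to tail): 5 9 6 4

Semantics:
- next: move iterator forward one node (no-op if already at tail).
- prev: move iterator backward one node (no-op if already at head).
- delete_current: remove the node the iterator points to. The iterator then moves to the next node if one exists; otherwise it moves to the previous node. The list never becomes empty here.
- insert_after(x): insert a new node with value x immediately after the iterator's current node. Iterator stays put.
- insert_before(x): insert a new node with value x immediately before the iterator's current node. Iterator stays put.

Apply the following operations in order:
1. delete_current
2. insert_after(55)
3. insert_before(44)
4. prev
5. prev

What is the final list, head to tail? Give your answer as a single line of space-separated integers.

Answer: 44 9 55 6 4

Derivation:
After 1 (delete_current): list=[9, 6, 4] cursor@9
After 2 (insert_after(55)): list=[9, 55, 6, 4] cursor@9
After 3 (insert_before(44)): list=[44, 9, 55, 6, 4] cursor@9
After 4 (prev): list=[44, 9, 55, 6, 4] cursor@44
After 5 (prev): list=[44, 9, 55, 6, 4] cursor@44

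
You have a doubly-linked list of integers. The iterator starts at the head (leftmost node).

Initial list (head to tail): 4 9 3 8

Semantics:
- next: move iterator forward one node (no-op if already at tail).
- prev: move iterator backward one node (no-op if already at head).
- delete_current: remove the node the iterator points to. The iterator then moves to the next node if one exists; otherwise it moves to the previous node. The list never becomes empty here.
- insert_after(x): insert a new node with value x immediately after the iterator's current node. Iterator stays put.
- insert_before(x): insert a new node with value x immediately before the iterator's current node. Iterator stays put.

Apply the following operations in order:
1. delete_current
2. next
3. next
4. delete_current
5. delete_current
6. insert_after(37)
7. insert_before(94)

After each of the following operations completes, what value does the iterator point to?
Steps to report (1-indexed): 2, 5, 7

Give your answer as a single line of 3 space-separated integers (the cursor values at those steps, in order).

Answer: 3 9 9

Derivation:
After 1 (delete_current): list=[9, 3, 8] cursor@9
After 2 (next): list=[9, 3, 8] cursor@3
After 3 (next): list=[9, 3, 8] cursor@8
After 4 (delete_current): list=[9, 3] cursor@3
After 5 (delete_current): list=[9] cursor@9
After 6 (insert_after(37)): list=[9, 37] cursor@9
After 7 (insert_before(94)): list=[94, 9, 37] cursor@9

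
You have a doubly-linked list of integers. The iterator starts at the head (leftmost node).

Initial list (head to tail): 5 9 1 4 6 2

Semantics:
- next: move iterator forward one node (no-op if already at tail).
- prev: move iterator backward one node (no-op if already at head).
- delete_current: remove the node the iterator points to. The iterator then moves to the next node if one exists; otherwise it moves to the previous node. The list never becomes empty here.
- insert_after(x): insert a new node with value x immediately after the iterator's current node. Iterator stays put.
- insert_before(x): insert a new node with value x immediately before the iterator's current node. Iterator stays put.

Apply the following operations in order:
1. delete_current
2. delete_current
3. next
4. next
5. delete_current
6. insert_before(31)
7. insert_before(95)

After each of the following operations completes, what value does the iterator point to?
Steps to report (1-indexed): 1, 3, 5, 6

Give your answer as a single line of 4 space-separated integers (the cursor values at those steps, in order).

After 1 (delete_current): list=[9, 1, 4, 6, 2] cursor@9
After 2 (delete_current): list=[1, 4, 6, 2] cursor@1
After 3 (next): list=[1, 4, 6, 2] cursor@4
After 4 (next): list=[1, 4, 6, 2] cursor@6
After 5 (delete_current): list=[1, 4, 2] cursor@2
After 6 (insert_before(31)): list=[1, 4, 31, 2] cursor@2
After 7 (insert_before(95)): list=[1, 4, 31, 95, 2] cursor@2

Answer: 9 4 2 2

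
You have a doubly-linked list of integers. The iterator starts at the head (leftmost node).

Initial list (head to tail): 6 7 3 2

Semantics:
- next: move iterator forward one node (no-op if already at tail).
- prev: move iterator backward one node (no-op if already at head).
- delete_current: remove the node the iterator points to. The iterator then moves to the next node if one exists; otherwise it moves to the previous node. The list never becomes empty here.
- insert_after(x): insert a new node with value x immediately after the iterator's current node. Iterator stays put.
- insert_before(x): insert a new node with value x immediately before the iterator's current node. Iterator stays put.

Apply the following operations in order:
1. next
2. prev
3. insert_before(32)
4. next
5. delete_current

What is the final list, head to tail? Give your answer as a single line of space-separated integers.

After 1 (next): list=[6, 7, 3, 2] cursor@7
After 2 (prev): list=[6, 7, 3, 2] cursor@6
After 3 (insert_before(32)): list=[32, 6, 7, 3, 2] cursor@6
After 4 (next): list=[32, 6, 7, 3, 2] cursor@7
After 5 (delete_current): list=[32, 6, 3, 2] cursor@3

Answer: 32 6 3 2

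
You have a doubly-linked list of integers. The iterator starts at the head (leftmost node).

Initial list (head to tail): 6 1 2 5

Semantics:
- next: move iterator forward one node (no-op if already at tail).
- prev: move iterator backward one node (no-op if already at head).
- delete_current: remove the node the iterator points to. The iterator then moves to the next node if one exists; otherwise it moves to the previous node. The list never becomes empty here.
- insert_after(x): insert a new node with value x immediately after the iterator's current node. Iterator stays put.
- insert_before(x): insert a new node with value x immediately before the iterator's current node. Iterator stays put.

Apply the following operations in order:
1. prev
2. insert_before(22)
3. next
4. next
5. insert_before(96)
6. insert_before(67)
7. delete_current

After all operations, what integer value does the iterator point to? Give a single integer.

After 1 (prev): list=[6, 1, 2, 5] cursor@6
After 2 (insert_before(22)): list=[22, 6, 1, 2, 5] cursor@6
After 3 (next): list=[22, 6, 1, 2, 5] cursor@1
After 4 (next): list=[22, 6, 1, 2, 5] cursor@2
After 5 (insert_before(96)): list=[22, 6, 1, 96, 2, 5] cursor@2
After 6 (insert_before(67)): list=[22, 6, 1, 96, 67, 2, 5] cursor@2
After 7 (delete_current): list=[22, 6, 1, 96, 67, 5] cursor@5

Answer: 5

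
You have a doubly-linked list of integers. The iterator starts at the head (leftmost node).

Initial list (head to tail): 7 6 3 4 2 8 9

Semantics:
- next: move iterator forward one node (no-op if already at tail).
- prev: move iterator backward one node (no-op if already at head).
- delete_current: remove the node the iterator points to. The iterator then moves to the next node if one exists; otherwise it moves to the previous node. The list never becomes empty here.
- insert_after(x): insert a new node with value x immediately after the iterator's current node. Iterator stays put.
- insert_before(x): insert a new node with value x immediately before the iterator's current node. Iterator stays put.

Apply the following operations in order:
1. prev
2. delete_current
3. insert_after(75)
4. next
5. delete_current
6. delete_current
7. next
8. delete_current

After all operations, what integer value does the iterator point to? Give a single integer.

Answer: 8

Derivation:
After 1 (prev): list=[7, 6, 3, 4, 2, 8, 9] cursor@7
After 2 (delete_current): list=[6, 3, 4, 2, 8, 9] cursor@6
After 3 (insert_after(75)): list=[6, 75, 3, 4, 2, 8, 9] cursor@6
After 4 (next): list=[6, 75, 3, 4, 2, 8, 9] cursor@75
After 5 (delete_current): list=[6, 3, 4, 2, 8, 9] cursor@3
After 6 (delete_current): list=[6, 4, 2, 8, 9] cursor@4
After 7 (next): list=[6, 4, 2, 8, 9] cursor@2
After 8 (delete_current): list=[6, 4, 8, 9] cursor@8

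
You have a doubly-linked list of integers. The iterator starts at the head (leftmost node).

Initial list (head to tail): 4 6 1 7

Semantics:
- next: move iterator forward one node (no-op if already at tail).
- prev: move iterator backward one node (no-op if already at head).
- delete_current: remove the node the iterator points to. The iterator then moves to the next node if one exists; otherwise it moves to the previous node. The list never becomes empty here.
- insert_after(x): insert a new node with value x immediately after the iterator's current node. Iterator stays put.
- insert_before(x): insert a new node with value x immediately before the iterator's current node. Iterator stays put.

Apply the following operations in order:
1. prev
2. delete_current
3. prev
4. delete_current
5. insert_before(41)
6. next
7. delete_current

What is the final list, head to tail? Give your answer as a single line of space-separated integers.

Answer: 41 1

Derivation:
After 1 (prev): list=[4, 6, 1, 7] cursor@4
After 2 (delete_current): list=[6, 1, 7] cursor@6
After 3 (prev): list=[6, 1, 7] cursor@6
After 4 (delete_current): list=[1, 7] cursor@1
After 5 (insert_before(41)): list=[41, 1, 7] cursor@1
After 6 (next): list=[41, 1, 7] cursor@7
After 7 (delete_current): list=[41, 1] cursor@1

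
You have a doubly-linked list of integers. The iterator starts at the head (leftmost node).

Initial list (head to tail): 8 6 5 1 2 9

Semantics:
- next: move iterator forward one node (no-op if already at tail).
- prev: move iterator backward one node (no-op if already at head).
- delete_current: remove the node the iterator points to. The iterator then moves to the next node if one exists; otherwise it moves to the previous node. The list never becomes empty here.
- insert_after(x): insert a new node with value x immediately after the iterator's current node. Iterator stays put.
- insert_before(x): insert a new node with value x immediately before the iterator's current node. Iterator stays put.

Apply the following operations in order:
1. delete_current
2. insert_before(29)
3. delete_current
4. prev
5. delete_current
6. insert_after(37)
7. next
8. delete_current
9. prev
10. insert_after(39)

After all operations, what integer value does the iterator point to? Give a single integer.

After 1 (delete_current): list=[6, 5, 1, 2, 9] cursor@6
After 2 (insert_before(29)): list=[29, 6, 5, 1, 2, 9] cursor@6
After 3 (delete_current): list=[29, 5, 1, 2, 9] cursor@5
After 4 (prev): list=[29, 5, 1, 2, 9] cursor@29
After 5 (delete_current): list=[5, 1, 2, 9] cursor@5
After 6 (insert_after(37)): list=[5, 37, 1, 2, 9] cursor@5
After 7 (next): list=[5, 37, 1, 2, 9] cursor@37
After 8 (delete_current): list=[5, 1, 2, 9] cursor@1
After 9 (prev): list=[5, 1, 2, 9] cursor@5
After 10 (insert_after(39)): list=[5, 39, 1, 2, 9] cursor@5

Answer: 5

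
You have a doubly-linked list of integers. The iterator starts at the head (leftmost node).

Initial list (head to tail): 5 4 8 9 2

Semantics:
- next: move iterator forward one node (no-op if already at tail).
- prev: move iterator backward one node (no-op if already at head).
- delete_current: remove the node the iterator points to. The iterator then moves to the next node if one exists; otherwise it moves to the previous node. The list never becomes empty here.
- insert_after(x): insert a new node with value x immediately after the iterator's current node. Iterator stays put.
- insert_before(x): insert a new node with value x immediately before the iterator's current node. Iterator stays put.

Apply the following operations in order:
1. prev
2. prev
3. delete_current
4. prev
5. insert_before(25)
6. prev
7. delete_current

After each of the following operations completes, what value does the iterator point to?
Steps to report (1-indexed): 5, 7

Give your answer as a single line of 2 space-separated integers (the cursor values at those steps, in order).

Answer: 4 4

Derivation:
After 1 (prev): list=[5, 4, 8, 9, 2] cursor@5
After 2 (prev): list=[5, 4, 8, 9, 2] cursor@5
After 3 (delete_current): list=[4, 8, 9, 2] cursor@4
After 4 (prev): list=[4, 8, 9, 2] cursor@4
After 5 (insert_before(25)): list=[25, 4, 8, 9, 2] cursor@4
After 6 (prev): list=[25, 4, 8, 9, 2] cursor@25
After 7 (delete_current): list=[4, 8, 9, 2] cursor@4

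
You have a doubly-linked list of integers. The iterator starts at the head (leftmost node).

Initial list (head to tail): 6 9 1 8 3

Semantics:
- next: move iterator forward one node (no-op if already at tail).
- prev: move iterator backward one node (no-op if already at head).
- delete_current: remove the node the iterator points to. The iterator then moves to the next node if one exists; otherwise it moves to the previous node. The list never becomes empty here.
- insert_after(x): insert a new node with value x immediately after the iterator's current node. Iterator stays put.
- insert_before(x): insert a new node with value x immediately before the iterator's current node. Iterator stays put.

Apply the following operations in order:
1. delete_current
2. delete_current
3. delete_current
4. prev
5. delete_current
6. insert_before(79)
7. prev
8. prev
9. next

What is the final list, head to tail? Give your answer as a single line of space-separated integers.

After 1 (delete_current): list=[9, 1, 8, 3] cursor@9
After 2 (delete_current): list=[1, 8, 3] cursor@1
After 3 (delete_current): list=[8, 3] cursor@8
After 4 (prev): list=[8, 3] cursor@8
After 5 (delete_current): list=[3] cursor@3
After 6 (insert_before(79)): list=[79, 3] cursor@3
After 7 (prev): list=[79, 3] cursor@79
After 8 (prev): list=[79, 3] cursor@79
After 9 (next): list=[79, 3] cursor@3

Answer: 79 3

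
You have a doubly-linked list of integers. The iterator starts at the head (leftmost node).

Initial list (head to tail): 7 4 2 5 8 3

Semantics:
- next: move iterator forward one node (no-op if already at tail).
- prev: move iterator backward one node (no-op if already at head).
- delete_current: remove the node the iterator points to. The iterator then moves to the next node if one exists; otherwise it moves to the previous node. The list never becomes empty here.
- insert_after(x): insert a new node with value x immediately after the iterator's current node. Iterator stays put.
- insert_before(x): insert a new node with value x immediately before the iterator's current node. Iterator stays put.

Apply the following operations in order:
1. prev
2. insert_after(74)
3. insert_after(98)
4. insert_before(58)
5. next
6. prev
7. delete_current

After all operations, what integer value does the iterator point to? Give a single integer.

Answer: 98

Derivation:
After 1 (prev): list=[7, 4, 2, 5, 8, 3] cursor@7
After 2 (insert_after(74)): list=[7, 74, 4, 2, 5, 8, 3] cursor@7
After 3 (insert_after(98)): list=[7, 98, 74, 4, 2, 5, 8, 3] cursor@7
After 4 (insert_before(58)): list=[58, 7, 98, 74, 4, 2, 5, 8, 3] cursor@7
After 5 (next): list=[58, 7, 98, 74, 4, 2, 5, 8, 3] cursor@98
After 6 (prev): list=[58, 7, 98, 74, 4, 2, 5, 8, 3] cursor@7
After 7 (delete_current): list=[58, 98, 74, 4, 2, 5, 8, 3] cursor@98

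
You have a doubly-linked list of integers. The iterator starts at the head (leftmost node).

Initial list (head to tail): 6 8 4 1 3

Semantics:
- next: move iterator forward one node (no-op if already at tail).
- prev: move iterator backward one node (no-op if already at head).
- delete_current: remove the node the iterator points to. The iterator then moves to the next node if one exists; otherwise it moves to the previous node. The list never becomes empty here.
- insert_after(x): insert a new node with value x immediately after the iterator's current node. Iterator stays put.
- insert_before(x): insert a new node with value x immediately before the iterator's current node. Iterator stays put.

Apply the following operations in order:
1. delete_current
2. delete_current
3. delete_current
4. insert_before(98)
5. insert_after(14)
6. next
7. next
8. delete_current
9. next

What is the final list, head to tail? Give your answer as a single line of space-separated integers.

Answer: 98 1 14

Derivation:
After 1 (delete_current): list=[8, 4, 1, 3] cursor@8
After 2 (delete_current): list=[4, 1, 3] cursor@4
After 3 (delete_current): list=[1, 3] cursor@1
After 4 (insert_before(98)): list=[98, 1, 3] cursor@1
After 5 (insert_after(14)): list=[98, 1, 14, 3] cursor@1
After 6 (next): list=[98, 1, 14, 3] cursor@14
After 7 (next): list=[98, 1, 14, 3] cursor@3
After 8 (delete_current): list=[98, 1, 14] cursor@14
After 9 (next): list=[98, 1, 14] cursor@14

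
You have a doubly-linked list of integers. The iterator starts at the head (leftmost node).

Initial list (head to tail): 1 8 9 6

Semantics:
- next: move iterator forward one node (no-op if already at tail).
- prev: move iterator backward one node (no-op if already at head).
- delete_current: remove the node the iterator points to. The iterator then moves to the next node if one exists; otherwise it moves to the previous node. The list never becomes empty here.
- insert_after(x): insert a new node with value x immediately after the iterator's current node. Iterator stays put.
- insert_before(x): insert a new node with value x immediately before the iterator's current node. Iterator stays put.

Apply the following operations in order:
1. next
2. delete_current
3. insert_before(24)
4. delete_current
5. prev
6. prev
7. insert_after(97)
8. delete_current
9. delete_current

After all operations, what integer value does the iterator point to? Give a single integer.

Answer: 24

Derivation:
After 1 (next): list=[1, 8, 9, 6] cursor@8
After 2 (delete_current): list=[1, 9, 6] cursor@9
After 3 (insert_before(24)): list=[1, 24, 9, 6] cursor@9
After 4 (delete_current): list=[1, 24, 6] cursor@6
After 5 (prev): list=[1, 24, 6] cursor@24
After 6 (prev): list=[1, 24, 6] cursor@1
After 7 (insert_after(97)): list=[1, 97, 24, 6] cursor@1
After 8 (delete_current): list=[97, 24, 6] cursor@97
After 9 (delete_current): list=[24, 6] cursor@24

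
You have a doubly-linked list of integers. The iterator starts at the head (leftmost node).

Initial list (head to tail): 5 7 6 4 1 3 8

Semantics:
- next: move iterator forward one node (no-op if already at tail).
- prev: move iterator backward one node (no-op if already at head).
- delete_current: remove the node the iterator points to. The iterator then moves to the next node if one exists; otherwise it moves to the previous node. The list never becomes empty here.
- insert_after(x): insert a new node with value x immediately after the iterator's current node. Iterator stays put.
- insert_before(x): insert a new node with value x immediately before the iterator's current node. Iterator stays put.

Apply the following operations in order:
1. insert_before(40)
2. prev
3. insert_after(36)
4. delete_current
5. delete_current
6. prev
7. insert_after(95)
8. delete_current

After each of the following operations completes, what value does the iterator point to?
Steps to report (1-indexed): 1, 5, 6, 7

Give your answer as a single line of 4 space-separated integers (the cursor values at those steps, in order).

After 1 (insert_before(40)): list=[40, 5, 7, 6, 4, 1, 3, 8] cursor@5
After 2 (prev): list=[40, 5, 7, 6, 4, 1, 3, 8] cursor@40
After 3 (insert_after(36)): list=[40, 36, 5, 7, 6, 4, 1, 3, 8] cursor@40
After 4 (delete_current): list=[36, 5, 7, 6, 4, 1, 3, 8] cursor@36
After 5 (delete_current): list=[5, 7, 6, 4, 1, 3, 8] cursor@5
After 6 (prev): list=[5, 7, 6, 4, 1, 3, 8] cursor@5
After 7 (insert_after(95)): list=[5, 95, 7, 6, 4, 1, 3, 8] cursor@5
After 8 (delete_current): list=[95, 7, 6, 4, 1, 3, 8] cursor@95

Answer: 5 5 5 5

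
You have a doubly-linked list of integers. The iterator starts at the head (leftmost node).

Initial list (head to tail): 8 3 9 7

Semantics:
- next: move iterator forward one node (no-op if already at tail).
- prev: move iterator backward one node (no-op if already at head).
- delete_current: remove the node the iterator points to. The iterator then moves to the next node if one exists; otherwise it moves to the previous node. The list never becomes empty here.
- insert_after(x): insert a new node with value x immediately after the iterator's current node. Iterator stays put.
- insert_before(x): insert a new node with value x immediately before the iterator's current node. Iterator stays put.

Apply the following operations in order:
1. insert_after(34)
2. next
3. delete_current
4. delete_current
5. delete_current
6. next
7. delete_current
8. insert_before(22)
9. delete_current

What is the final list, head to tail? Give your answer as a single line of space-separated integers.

Answer: 22

Derivation:
After 1 (insert_after(34)): list=[8, 34, 3, 9, 7] cursor@8
After 2 (next): list=[8, 34, 3, 9, 7] cursor@34
After 3 (delete_current): list=[8, 3, 9, 7] cursor@3
After 4 (delete_current): list=[8, 9, 7] cursor@9
After 5 (delete_current): list=[8, 7] cursor@7
After 6 (next): list=[8, 7] cursor@7
After 7 (delete_current): list=[8] cursor@8
After 8 (insert_before(22)): list=[22, 8] cursor@8
After 9 (delete_current): list=[22] cursor@22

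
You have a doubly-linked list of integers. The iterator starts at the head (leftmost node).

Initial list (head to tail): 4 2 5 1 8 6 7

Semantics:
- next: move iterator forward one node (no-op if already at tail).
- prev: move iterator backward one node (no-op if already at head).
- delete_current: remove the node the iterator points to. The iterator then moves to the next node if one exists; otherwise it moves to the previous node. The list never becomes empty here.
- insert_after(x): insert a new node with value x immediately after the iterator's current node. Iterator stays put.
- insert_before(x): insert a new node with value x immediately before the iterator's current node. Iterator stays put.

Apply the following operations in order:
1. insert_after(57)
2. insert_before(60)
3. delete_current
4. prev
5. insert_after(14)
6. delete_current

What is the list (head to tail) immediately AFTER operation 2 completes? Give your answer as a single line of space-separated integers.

After 1 (insert_after(57)): list=[4, 57, 2, 5, 1, 8, 6, 7] cursor@4
After 2 (insert_before(60)): list=[60, 4, 57, 2, 5, 1, 8, 6, 7] cursor@4

Answer: 60 4 57 2 5 1 8 6 7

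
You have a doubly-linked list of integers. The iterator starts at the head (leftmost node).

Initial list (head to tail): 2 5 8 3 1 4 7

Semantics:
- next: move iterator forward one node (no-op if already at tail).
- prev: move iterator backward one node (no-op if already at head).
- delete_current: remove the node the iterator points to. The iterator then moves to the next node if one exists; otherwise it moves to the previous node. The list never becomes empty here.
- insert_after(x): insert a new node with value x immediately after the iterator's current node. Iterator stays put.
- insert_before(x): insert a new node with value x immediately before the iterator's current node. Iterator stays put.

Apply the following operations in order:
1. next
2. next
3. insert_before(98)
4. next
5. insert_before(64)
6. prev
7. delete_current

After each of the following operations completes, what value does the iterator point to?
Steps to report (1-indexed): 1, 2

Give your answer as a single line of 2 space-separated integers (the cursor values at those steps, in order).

After 1 (next): list=[2, 5, 8, 3, 1, 4, 7] cursor@5
After 2 (next): list=[2, 5, 8, 3, 1, 4, 7] cursor@8
After 3 (insert_before(98)): list=[2, 5, 98, 8, 3, 1, 4, 7] cursor@8
After 4 (next): list=[2, 5, 98, 8, 3, 1, 4, 7] cursor@3
After 5 (insert_before(64)): list=[2, 5, 98, 8, 64, 3, 1, 4, 7] cursor@3
After 6 (prev): list=[2, 5, 98, 8, 64, 3, 1, 4, 7] cursor@64
After 7 (delete_current): list=[2, 5, 98, 8, 3, 1, 4, 7] cursor@3

Answer: 5 8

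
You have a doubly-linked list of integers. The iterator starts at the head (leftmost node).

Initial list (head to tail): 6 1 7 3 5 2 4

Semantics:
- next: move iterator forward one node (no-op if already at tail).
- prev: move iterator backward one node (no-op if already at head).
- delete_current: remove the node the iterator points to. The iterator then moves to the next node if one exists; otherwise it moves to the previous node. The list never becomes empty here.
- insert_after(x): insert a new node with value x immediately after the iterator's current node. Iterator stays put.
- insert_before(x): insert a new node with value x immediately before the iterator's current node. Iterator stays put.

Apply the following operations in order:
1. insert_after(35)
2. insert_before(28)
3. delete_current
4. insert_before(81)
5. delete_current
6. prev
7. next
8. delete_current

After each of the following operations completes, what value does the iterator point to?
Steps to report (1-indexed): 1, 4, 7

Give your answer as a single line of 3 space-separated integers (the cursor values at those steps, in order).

After 1 (insert_after(35)): list=[6, 35, 1, 7, 3, 5, 2, 4] cursor@6
After 2 (insert_before(28)): list=[28, 6, 35, 1, 7, 3, 5, 2, 4] cursor@6
After 3 (delete_current): list=[28, 35, 1, 7, 3, 5, 2, 4] cursor@35
After 4 (insert_before(81)): list=[28, 81, 35, 1, 7, 3, 5, 2, 4] cursor@35
After 5 (delete_current): list=[28, 81, 1, 7, 3, 5, 2, 4] cursor@1
After 6 (prev): list=[28, 81, 1, 7, 3, 5, 2, 4] cursor@81
After 7 (next): list=[28, 81, 1, 7, 3, 5, 2, 4] cursor@1
After 8 (delete_current): list=[28, 81, 7, 3, 5, 2, 4] cursor@7

Answer: 6 35 1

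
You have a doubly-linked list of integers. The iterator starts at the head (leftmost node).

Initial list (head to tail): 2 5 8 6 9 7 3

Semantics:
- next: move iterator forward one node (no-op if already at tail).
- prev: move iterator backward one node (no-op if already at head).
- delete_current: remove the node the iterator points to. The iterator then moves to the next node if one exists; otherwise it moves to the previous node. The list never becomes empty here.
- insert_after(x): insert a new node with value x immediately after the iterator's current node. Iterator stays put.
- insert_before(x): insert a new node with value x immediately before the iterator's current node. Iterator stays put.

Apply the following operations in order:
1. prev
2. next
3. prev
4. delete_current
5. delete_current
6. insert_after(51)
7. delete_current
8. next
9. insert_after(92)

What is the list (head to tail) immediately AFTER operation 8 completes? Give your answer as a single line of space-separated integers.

Answer: 51 6 9 7 3

Derivation:
After 1 (prev): list=[2, 5, 8, 6, 9, 7, 3] cursor@2
After 2 (next): list=[2, 5, 8, 6, 9, 7, 3] cursor@5
After 3 (prev): list=[2, 5, 8, 6, 9, 7, 3] cursor@2
After 4 (delete_current): list=[5, 8, 6, 9, 7, 3] cursor@5
After 5 (delete_current): list=[8, 6, 9, 7, 3] cursor@8
After 6 (insert_after(51)): list=[8, 51, 6, 9, 7, 3] cursor@8
After 7 (delete_current): list=[51, 6, 9, 7, 3] cursor@51
After 8 (next): list=[51, 6, 9, 7, 3] cursor@6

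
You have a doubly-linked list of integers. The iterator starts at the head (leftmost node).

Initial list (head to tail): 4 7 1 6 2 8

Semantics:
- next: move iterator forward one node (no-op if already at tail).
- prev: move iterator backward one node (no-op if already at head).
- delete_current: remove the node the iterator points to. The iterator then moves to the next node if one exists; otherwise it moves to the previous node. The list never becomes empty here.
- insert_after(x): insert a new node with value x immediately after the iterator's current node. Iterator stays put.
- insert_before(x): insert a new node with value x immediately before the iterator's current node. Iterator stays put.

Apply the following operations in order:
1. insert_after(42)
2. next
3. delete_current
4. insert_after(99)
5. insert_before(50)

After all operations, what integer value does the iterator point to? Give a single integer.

After 1 (insert_after(42)): list=[4, 42, 7, 1, 6, 2, 8] cursor@4
After 2 (next): list=[4, 42, 7, 1, 6, 2, 8] cursor@42
After 3 (delete_current): list=[4, 7, 1, 6, 2, 8] cursor@7
After 4 (insert_after(99)): list=[4, 7, 99, 1, 6, 2, 8] cursor@7
After 5 (insert_before(50)): list=[4, 50, 7, 99, 1, 6, 2, 8] cursor@7

Answer: 7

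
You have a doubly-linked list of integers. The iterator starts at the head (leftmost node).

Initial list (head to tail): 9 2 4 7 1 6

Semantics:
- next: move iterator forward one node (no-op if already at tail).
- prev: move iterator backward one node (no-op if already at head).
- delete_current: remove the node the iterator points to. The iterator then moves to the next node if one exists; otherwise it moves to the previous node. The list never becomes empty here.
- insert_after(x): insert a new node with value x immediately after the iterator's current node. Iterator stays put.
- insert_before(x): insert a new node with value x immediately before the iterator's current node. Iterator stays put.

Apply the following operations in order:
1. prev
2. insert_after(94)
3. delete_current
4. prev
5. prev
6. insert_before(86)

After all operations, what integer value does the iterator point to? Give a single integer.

Answer: 94

Derivation:
After 1 (prev): list=[9, 2, 4, 7, 1, 6] cursor@9
After 2 (insert_after(94)): list=[9, 94, 2, 4, 7, 1, 6] cursor@9
After 3 (delete_current): list=[94, 2, 4, 7, 1, 6] cursor@94
After 4 (prev): list=[94, 2, 4, 7, 1, 6] cursor@94
After 5 (prev): list=[94, 2, 4, 7, 1, 6] cursor@94
After 6 (insert_before(86)): list=[86, 94, 2, 4, 7, 1, 6] cursor@94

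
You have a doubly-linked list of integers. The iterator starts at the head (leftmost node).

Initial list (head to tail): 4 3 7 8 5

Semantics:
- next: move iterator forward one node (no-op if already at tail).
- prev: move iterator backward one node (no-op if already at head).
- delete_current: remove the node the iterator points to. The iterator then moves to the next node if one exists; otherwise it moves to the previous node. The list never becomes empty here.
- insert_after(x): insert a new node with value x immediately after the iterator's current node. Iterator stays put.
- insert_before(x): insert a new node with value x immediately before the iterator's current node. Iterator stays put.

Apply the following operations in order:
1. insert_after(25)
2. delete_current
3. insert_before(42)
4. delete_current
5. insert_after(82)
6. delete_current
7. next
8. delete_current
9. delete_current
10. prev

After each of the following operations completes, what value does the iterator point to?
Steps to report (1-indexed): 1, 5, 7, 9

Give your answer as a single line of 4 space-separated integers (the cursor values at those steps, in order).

After 1 (insert_after(25)): list=[4, 25, 3, 7, 8, 5] cursor@4
After 2 (delete_current): list=[25, 3, 7, 8, 5] cursor@25
After 3 (insert_before(42)): list=[42, 25, 3, 7, 8, 5] cursor@25
After 4 (delete_current): list=[42, 3, 7, 8, 5] cursor@3
After 5 (insert_after(82)): list=[42, 3, 82, 7, 8, 5] cursor@3
After 6 (delete_current): list=[42, 82, 7, 8, 5] cursor@82
After 7 (next): list=[42, 82, 7, 8, 5] cursor@7
After 8 (delete_current): list=[42, 82, 8, 5] cursor@8
After 9 (delete_current): list=[42, 82, 5] cursor@5
After 10 (prev): list=[42, 82, 5] cursor@82

Answer: 4 3 7 5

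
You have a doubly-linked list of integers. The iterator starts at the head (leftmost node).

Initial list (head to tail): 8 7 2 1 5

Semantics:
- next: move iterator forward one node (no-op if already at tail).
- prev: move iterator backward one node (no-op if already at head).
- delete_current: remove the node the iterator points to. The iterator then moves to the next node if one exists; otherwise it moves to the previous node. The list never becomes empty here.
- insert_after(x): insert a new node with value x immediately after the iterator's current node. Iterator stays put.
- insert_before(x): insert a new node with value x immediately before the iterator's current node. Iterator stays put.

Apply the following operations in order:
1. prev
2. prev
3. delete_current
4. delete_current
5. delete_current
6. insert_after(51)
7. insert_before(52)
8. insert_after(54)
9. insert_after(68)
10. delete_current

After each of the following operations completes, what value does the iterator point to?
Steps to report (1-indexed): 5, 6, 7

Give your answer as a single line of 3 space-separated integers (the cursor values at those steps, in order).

After 1 (prev): list=[8, 7, 2, 1, 5] cursor@8
After 2 (prev): list=[8, 7, 2, 1, 5] cursor@8
After 3 (delete_current): list=[7, 2, 1, 5] cursor@7
After 4 (delete_current): list=[2, 1, 5] cursor@2
After 5 (delete_current): list=[1, 5] cursor@1
After 6 (insert_after(51)): list=[1, 51, 5] cursor@1
After 7 (insert_before(52)): list=[52, 1, 51, 5] cursor@1
After 8 (insert_after(54)): list=[52, 1, 54, 51, 5] cursor@1
After 9 (insert_after(68)): list=[52, 1, 68, 54, 51, 5] cursor@1
After 10 (delete_current): list=[52, 68, 54, 51, 5] cursor@68

Answer: 1 1 1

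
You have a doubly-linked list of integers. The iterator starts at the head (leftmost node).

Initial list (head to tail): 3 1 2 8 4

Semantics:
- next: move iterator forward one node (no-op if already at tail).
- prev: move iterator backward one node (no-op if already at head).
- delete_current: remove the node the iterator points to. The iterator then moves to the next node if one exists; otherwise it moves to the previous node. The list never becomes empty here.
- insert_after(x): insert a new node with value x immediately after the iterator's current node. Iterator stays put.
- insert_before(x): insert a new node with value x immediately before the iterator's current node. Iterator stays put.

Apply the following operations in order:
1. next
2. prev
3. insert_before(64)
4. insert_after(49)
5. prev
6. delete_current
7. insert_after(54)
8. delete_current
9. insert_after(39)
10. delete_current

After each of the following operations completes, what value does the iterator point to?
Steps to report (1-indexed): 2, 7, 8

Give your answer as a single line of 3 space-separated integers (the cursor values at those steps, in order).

Answer: 3 3 54

Derivation:
After 1 (next): list=[3, 1, 2, 8, 4] cursor@1
After 2 (prev): list=[3, 1, 2, 8, 4] cursor@3
After 3 (insert_before(64)): list=[64, 3, 1, 2, 8, 4] cursor@3
After 4 (insert_after(49)): list=[64, 3, 49, 1, 2, 8, 4] cursor@3
After 5 (prev): list=[64, 3, 49, 1, 2, 8, 4] cursor@64
After 6 (delete_current): list=[3, 49, 1, 2, 8, 4] cursor@3
After 7 (insert_after(54)): list=[3, 54, 49, 1, 2, 8, 4] cursor@3
After 8 (delete_current): list=[54, 49, 1, 2, 8, 4] cursor@54
After 9 (insert_after(39)): list=[54, 39, 49, 1, 2, 8, 4] cursor@54
After 10 (delete_current): list=[39, 49, 1, 2, 8, 4] cursor@39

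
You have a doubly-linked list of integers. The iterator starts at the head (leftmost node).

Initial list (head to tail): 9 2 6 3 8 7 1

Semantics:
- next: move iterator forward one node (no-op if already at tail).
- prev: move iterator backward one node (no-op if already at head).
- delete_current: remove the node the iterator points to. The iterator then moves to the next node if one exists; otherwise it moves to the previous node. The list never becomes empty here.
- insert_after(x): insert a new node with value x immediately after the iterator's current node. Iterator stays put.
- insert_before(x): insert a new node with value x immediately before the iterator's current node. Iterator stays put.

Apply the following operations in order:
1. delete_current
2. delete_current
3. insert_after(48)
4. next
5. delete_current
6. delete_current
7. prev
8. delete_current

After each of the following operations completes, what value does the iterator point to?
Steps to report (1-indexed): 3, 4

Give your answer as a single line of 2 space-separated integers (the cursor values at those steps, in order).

After 1 (delete_current): list=[2, 6, 3, 8, 7, 1] cursor@2
After 2 (delete_current): list=[6, 3, 8, 7, 1] cursor@6
After 3 (insert_after(48)): list=[6, 48, 3, 8, 7, 1] cursor@6
After 4 (next): list=[6, 48, 3, 8, 7, 1] cursor@48
After 5 (delete_current): list=[6, 3, 8, 7, 1] cursor@3
After 6 (delete_current): list=[6, 8, 7, 1] cursor@8
After 7 (prev): list=[6, 8, 7, 1] cursor@6
After 8 (delete_current): list=[8, 7, 1] cursor@8

Answer: 6 48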